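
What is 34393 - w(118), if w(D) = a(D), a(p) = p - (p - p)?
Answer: 34275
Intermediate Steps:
a(p) = p (a(p) = p - 1*0 = p + 0 = p)
w(D) = D
34393 - w(118) = 34393 - 1*118 = 34393 - 118 = 34275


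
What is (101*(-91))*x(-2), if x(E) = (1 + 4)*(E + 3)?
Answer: -45955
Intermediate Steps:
x(E) = 15 + 5*E (x(E) = 5*(3 + E) = 15 + 5*E)
(101*(-91))*x(-2) = (101*(-91))*(15 + 5*(-2)) = -9191*(15 - 10) = -9191*5 = -45955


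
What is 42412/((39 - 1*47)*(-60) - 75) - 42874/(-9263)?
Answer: 410226326/3751515 ≈ 109.35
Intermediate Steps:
42412/((39 - 1*47)*(-60) - 75) - 42874/(-9263) = 42412/((39 - 47)*(-60) - 75) - 42874*(-1/9263) = 42412/(-8*(-60) - 75) + 42874/9263 = 42412/(480 - 75) + 42874/9263 = 42412/405 + 42874/9263 = 410226326/3751515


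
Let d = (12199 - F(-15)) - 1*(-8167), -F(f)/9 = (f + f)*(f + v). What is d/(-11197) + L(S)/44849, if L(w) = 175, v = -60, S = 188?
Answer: -259946787/71739179 ≈ -3.6235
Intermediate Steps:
F(f) = -18*f*(-60 + f) (F(f) = -9*(f + f)*(f - 60) = -9*2*f*(-60 + f) = -18*f*(-60 + f))
d = 40616 (d = (12199 - 18*(-15)*(60 - 1*(-15))) - 1*(-8167) = (12199 - 18*(-15)*(60 + 15)) + 8167 = (12199 - 18*(-15)*75) + 8167 = (12199 - 1*(-20250)) + 8167 = (12199 + 20250) + 8167 = 32449 + 8167 = 40616)
d/(-11197) + L(S)/44849 = 40616/(-11197) + 175/44849 = 40616*(-1/11197) + 175*(1/44849) = -40616/11197 + 25/6407 = -259946787/71739179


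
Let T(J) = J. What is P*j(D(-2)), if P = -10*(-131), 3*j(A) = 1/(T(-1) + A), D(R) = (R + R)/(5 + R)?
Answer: -1310/7 ≈ -187.14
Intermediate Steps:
D(R) = 2*R/(5 + R) (D(R) = (2*R)/(5 + R) = 2*R/(5 + R))
j(A) = 1/(3*(-1 + A))
P = 1310 (P = -1*(-1310) = 1310)
P*j(D(-2)) = 1310*(1/(3*(-1 + 2*(-2)/(5 - 2)))) = 1310*(1/(3*(-1 + 2*(-2)/3))) = 1310*(1/(3*(-1 + 2*(-2)*(1/3)))) = 1310*(1/(3*(-1 - 4/3))) = 1310*(1/(3*(-7/3))) = 1310*((1/3)*(-3/7)) = 1310*(-1/7) = -1310/7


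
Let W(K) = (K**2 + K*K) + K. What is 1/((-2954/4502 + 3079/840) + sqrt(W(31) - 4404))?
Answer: 10759161335160/8795379040267801 - 3575275905600*I*sqrt(2451)/8795379040267801 ≈ 0.0012233 - 0.020125*I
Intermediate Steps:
W(K) = K + 2*K**2 (W(K) = (K**2 + K**2) + K = 2*K**2 + K = K + 2*K**2)
1/((-2954/4502 + 3079/840) + sqrt(W(31) - 4404)) = 1/((-2954/4502 + 3079/840) + sqrt(31*(1 + 2*31) - 4404)) = 1/((-2954*1/4502 + 3079*(1/840)) + sqrt(31*(1 + 62) - 4404)) = 1/((-1477/2251 + 3079/840) + sqrt(31*63 - 4404)) = 1/(5690149/1890840 + sqrt(1953 - 4404)) = 1/(5690149/1890840 + sqrt(-2451)) = 1/(5690149/1890840 + I*sqrt(2451))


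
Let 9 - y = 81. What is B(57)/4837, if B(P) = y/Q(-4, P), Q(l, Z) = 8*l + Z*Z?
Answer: -72/15560629 ≈ -4.6271e-6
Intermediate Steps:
Q(l, Z) = Z² + 8*l (Q(l, Z) = 8*l + Z² = Z² + 8*l)
y = -72 (y = 9 - 1*81 = 9 - 81 = -72)
B(P) = -72/(-32 + P²) (B(P) = -72/(P² + 8*(-4)) = -72/(P² - 32) = -72/(-32 + P²))
B(57)/4837 = -72/(-32 + 57²)/4837 = -72/(-32 + 3249)*(1/4837) = -72/3217*(1/4837) = -72*1/3217*(1/4837) = -72/3217*1/4837 = -72/15560629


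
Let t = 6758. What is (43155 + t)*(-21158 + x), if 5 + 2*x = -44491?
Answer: -2166523678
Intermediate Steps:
x = -22248 (x = -5/2 + (½)*(-44491) = -5/2 - 44491/2 = -22248)
(43155 + t)*(-21158 + x) = (43155 + 6758)*(-21158 - 22248) = 49913*(-43406) = -2166523678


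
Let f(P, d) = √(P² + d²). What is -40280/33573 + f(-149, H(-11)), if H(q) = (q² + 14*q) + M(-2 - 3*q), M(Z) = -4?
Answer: -2120/1767 + √23570 ≈ 152.33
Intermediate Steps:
H(q) = -4 + q² + 14*q (H(q) = (q² + 14*q) - 4 = -4 + q² + 14*q)
-40280/33573 + f(-149, H(-11)) = -40280/33573 + √((-149)² + (-4 + (-11)² + 14*(-11))²) = -40280*1/33573 + √(22201 + (-4 + 121 - 154)²) = -2120/1767 + √(22201 + (-37)²) = -2120/1767 + √(22201 + 1369) = -2120/1767 + √23570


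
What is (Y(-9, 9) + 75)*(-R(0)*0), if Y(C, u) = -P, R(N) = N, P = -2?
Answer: 0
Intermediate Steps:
Y(C, u) = 2 (Y(C, u) = -1*(-2) = 2)
(Y(-9, 9) + 75)*(-R(0)*0) = (2 + 75)*(-0*0) = 77*(-0) = 77*(-1*0) = 77*0 = 0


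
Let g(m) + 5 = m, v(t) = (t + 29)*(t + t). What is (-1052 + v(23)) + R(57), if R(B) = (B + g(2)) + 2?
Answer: 1396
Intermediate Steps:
v(t) = 2*t*(29 + t) (v(t) = (29 + t)*(2*t) = 2*t*(29 + t))
g(m) = -5 + m
R(B) = -1 + B (R(B) = (B + (-5 + 2)) + 2 = (B - 3) + 2 = (-3 + B) + 2 = -1 + B)
(-1052 + v(23)) + R(57) = (-1052 + 2*23*(29 + 23)) + (-1 + 57) = (-1052 + 2*23*52) + 56 = (-1052 + 2392) + 56 = 1340 + 56 = 1396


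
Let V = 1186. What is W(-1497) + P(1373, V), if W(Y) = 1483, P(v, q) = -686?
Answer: 797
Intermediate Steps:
W(-1497) + P(1373, V) = 1483 - 686 = 797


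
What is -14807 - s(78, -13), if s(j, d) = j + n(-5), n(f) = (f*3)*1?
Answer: -14870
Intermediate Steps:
n(f) = 3*f (n(f) = (3*f)*1 = 3*f)
s(j, d) = -15 + j (s(j, d) = j + 3*(-5) = j - 15 = -15 + j)
-14807 - s(78, -13) = -14807 - (-15 + 78) = -14807 - 1*63 = -14807 - 63 = -14870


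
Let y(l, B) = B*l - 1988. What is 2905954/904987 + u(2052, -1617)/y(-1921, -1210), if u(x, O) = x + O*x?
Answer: 1873942824502/1050880859257 ≈ 1.7832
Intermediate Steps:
y(l, B) = -1988 + B*l
2905954/904987 + u(2052, -1617)/y(-1921, -1210) = 2905954/904987 + (2052*(1 - 1617))/(-1988 - 1210*(-1921)) = 2905954*(1/904987) + (2052*(-1616))/(-1988 + 2324410) = 2905954/904987 - 3316032/2322422 = 2905954/904987 - 3316032*1/2322422 = 2905954/904987 - 1658016/1161211 = 1873942824502/1050880859257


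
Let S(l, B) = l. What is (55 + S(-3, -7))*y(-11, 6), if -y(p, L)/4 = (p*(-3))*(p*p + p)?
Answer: -755040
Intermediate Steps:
y(p, L) = 12*p*(p + p²) (y(p, L) = -4*p*(-3)*(p*p + p) = -4*(-3*p)*(p² + p) = -4*(-3*p)*(p + p²) = -(-12)*p*(p + p²) = 12*p*(p + p²))
(55 + S(-3, -7))*y(-11, 6) = (55 - 3)*(12*(-11)²*(1 - 11)) = 52*(12*121*(-10)) = 52*(-14520) = -755040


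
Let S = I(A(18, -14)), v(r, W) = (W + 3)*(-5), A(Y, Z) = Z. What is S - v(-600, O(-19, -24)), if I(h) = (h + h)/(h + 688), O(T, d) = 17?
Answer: 33686/337 ≈ 99.958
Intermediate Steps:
v(r, W) = -15 - 5*W (v(r, W) = (3 + W)*(-5) = -15 - 5*W)
I(h) = 2*h/(688 + h) (I(h) = (2*h)/(688 + h) = 2*h/(688 + h))
S = -14/337 (S = 2*(-14)/(688 - 14) = 2*(-14)/674 = 2*(-14)*(1/674) = -14/337 ≈ -0.041543)
S - v(-600, O(-19, -24)) = -14/337 - (-15 - 5*17) = -14/337 - (-15 - 85) = -14/337 - 1*(-100) = -14/337 + 100 = 33686/337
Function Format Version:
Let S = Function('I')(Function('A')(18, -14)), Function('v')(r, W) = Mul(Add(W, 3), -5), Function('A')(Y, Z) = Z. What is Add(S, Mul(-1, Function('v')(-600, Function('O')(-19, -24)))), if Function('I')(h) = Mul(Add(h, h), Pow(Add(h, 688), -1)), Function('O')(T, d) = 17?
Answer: Rational(33686, 337) ≈ 99.958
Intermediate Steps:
Function('v')(r, W) = Add(-15, Mul(-5, W)) (Function('v')(r, W) = Mul(Add(3, W), -5) = Add(-15, Mul(-5, W)))
Function('I')(h) = Mul(2, h, Pow(Add(688, h), -1)) (Function('I')(h) = Mul(Mul(2, h), Pow(Add(688, h), -1)) = Mul(2, h, Pow(Add(688, h), -1)))
S = Rational(-14, 337) (S = Mul(2, -14, Pow(Add(688, -14), -1)) = Mul(2, -14, Pow(674, -1)) = Mul(2, -14, Rational(1, 674)) = Rational(-14, 337) ≈ -0.041543)
Add(S, Mul(-1, Function('v')(-600, Function('O')(-19, -24)))) = Add(Rational(-14, 337), Mul(-1, Add(-15, Mul(-5, 17)))) = Add(Rational(-14, 337), Mul(-1, Add(-15, -85))) = Add(Rational(-14, 337), Mul(-1, -100)) = Add(Rational(-14, 337), 100) = Rational(33686, 337)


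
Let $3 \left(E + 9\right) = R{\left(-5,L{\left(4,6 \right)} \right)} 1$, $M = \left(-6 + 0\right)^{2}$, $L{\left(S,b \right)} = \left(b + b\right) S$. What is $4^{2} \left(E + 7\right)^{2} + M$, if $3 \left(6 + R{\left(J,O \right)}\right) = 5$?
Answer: $\frac{18292}{81} \approx 225.83$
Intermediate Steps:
$L{\left(S,b \right)} = 2 S b$ ($L{\left(S,b \right)} = 2 b S = 2 S b$)
$R{\left(J,O \right)} = - \frac{13}{3}$ ($R{\left(J,O \right)} = -6 + \frac{1}{3} \cdot 5 = -6 + \frac{5}{3} = - \frac{13}{3}$)
$M = 36$ ($M = \left(-6\right)^{2} = 36$)
$E = - \frac{94}{9}$ ($E = -9 + \frac{\left(- \frac{13}{3}\right) 1}{3} = -9 + \frac{1}{3} \left(- \frac{13}{3}\right) = -9 - \frac{13}{9} = - \frac{94}{9} \approx -10.444$)
$4^{2} \left(E + 7\right)^{2} + M = 4^{2} \left(- \frac{94}{9} + 7\right)^{2} + 36 = 16 \left(- \frac{31}{9}\right)^{2} + 36 = 16 \cdot \frac{961}{81} + 36 = \frac{15376}{81} + 36 = \frac{18292}{81}$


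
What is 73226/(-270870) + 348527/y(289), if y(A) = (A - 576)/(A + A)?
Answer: -27283202461541/38869845 ≈ -7.0191e+5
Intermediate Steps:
y(A) = (-576 + A)/(2*A) (y(A) = (-576 + A)/((2*A)) = (-576 + A)*(1/(2*A)) = (-576 + A)/(2*A))
73226/(-270870) + 348527/y(289) = 73226/(-270870) + 348527/(((½)*(-576 + 289)/289)) = 73226*(-1/270870) + 348527/(((½)*(1/289)*(-287))) = -36613/135435 + 348527/(-287/578) = -36613/135435 + 348527*(-578/287) = -36613/135435 - 201448606/287 = -27283202461541/38869845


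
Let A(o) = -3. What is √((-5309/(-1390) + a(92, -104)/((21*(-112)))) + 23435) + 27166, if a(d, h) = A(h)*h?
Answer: 27166 + 47*√251132690/4865 ≈ 27319.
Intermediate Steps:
a(d, h) = -3*h
√((-5309/(-1390) + a(92, -104)/((21*(-112)))) + 23435) + 27166 = √((-5309/(-1390) + (-3*(-104))/((21*(-112)))) + 23435) + 27166 = √((-5309*(-1/1390) + 312/(-2352)) + 23435) + 27166 = √((5309/1390 + 312*(-1/2352)) + 23435) + 27166 = √((5309/1390 - 13/98) + 23435) + 27166 = √(125553/34055 + 23435) + 27166 = √(798204478/34055) + 27166 = 47*√251132690/4865 + 27166 = 27166 + 47*√251132690/4865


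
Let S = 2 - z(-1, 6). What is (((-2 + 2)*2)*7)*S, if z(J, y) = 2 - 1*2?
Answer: 0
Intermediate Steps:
z(J, y) = 0 (z(J, y) = 2 - 2 = 0)
S = 2 (S = 2 - 1*0 = 2 + 0 = 2)
(((-2 + 2)*2)*7)*S = (((-2 + 2)*2)*7)*2 = ((0*2)*7)*2 = (0*7)*2 = 0*2 = 0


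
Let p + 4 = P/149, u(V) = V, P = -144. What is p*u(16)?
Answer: -11840/149 ≈ -79.463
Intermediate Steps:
p = -740/149 (p = -4 - 144/149 = -740/149 ≈ -4.9664)
p*u(16) = -740/149*16 = -11840/149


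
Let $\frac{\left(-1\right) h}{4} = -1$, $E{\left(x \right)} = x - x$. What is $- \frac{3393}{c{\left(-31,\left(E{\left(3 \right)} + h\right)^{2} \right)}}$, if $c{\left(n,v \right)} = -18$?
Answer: $\frac{377}{2} \approx 188.5$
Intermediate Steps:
$E{\left(x \right)} = 0$
$h = 4$ ($h = \left(-4\right) \left(-1\right) = 4$)
$- \frac{3393}{c{\left(-31,\left(E{\left(3 \right)} + h\right)^{2} \right)}} = - \frac{3393}{-18} = \left(-3393\right) \left(- \frac{1}{18}\right) = \frac{377}{2}$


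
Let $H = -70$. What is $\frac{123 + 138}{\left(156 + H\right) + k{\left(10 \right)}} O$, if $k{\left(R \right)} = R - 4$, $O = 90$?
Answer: $\frac{11745}{46} \approx 255.33$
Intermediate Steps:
$k{\left(R \right)} = -4 + R$
$\frac{123 + 138}{\left(156 + H\right) + k{\left(10 \right)}} O = \frac{123 + 138}{\left(156 - 70\right) + \left(-4 + 10\right)} 90 = \frac{261}{86 + 6} \cdot 90 = \frac{261}{92} \cdot 90 = \frac{11745}{46}$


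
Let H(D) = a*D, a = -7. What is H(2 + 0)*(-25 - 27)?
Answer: 728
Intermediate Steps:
H(D) = -7*D
H(2 + 0)*(-25 - 27) = (-7*(2 + 0))*(-25 - 27) = -7*2*(-52) = -14*(-52) = 728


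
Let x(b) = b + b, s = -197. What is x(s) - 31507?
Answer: -31901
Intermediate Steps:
x(b) = 2*b
x(s) - 31507 = 2*(-197) - 31507 = -394 - 31507 = -31901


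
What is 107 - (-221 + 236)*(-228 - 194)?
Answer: 6437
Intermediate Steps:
107 - (-221 + 236)*(-228 - 194) = 107 - 15*(-422) = 107 - 1*(-6330) = 107 + 6330 = 6437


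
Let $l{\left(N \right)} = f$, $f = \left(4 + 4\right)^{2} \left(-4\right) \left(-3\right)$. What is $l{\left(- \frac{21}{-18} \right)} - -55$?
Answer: $823$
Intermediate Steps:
$f = 768$ ($f = 8^{2} \left(-4\right) \left(-3\right) = 64 \left(-4\right) \left(-3\right) = \left(-256\right) \left(-3\right) = 768$)
$l{\left(N \right)} = 768$
$l{\left(- \frac{21}{-18} \right)} - -55 = 768 - -55 = 768 + 55 = 823$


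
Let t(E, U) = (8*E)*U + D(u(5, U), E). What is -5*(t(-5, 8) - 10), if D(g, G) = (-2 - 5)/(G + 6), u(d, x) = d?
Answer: 1685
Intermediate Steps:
D(g, G) = -7/(6 + G)
t(E, U) = -7/(6 + E) + 8*E*U (t(E, U) = (8*E)*U - 7/(6 + E) = 8*E*U - 7/(6 + E) = -7/(6 + E) + 8*E*U)
-5*(t(-5, 8) - 10) = -5*((-7 + 8*(-5)*8*(6 - 5))/(6 - 5) - 10) = -5*((-7 + 8*(-5)*8*1)/1 - 10) = -5*(1*(-7 - 320) - 10) = -5*(1*(-327) - 10) = -5*(-327 - 10) = -5*(-337) = 1685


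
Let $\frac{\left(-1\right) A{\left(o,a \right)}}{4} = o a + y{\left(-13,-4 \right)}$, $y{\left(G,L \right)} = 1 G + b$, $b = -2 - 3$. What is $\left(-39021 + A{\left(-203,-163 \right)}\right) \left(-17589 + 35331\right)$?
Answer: $-3039293310$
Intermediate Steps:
$b = -5$
$y{\left(G,L \right)} = -5 + G$ ($y{\left(G,L \right)} = 1 G - 5 = G - 5 = -5 + G$)
$A{\left(o,a \right)} = 72 - 4 a o$ ($A{\left(o,a \right)} = - 4 \left(o a - 18\right) = - 4 \left(a o - 18\right) = - 4 \left(-18 + a o\right) = 72 - 4 a o$)
$\left(-39021 + A{\left(-203,-163 \right)}\right) \left(-17589 + 35331\right) = \left(-39021 + \left(72 - \left(-652\right) \left(-203\right)\right)\right) \left(-17589 + 35331\right) = \left(-39021 + \left(72 - 132356\right)\right) 17742 = \left(-39021 - 132284\right) 17742 = \left(-171305\right) 17742 = -3039293310$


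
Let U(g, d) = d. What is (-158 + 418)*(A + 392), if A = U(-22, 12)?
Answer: 105040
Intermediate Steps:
A = 12
(-158 + 418)*(A + 392) = (-158 + 418)*(12 + 392) = 260*404 = 105040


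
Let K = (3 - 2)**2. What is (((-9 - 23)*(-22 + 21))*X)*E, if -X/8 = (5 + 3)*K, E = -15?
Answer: 30720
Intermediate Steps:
K = 1 (K = 1**2 = 1)
X = -64 (X = -8*(5 + 3) = -64 ≈ -64.000)
(((-9 - 23)*(-22 + 21))*X)*E = (((-9 - 23)*(-22 + 21))*(-64))*(-15) = (-32*(-1)*(-64))*(-15) = (32*(-64))*(-15) = -2048*(-15) = 30720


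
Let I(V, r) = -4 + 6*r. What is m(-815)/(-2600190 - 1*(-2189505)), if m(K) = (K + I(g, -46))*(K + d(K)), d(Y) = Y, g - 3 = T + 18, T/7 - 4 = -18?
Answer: -118990/27379 ≈ -4.3460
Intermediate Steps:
T = -98 (T = 28 + 7*(-18) = 28 - 126 = -98)
g = -77 (g = 3 + (-98 + 18) = 3 - 80 = -77)
m(K) = 2*K*(-280 + K) (m(K) = (K + (-4 + 6*(-46)))*(K + K) = (K + (-4 - 276))*(2*K) = (K - 280)*(2*K) = (-280 + K)*(2*K) = 2*K*(-280 + K))
m(-815)/(-2600190 - 1*(-2189505)) = (2*(-815)*(-280 - 815))/(-2600190 - 1*(-2189505)) = (2*(-815)*(-1095))/(-2600190 + 2189505) = 1784850/(-410685) = 1784850*(-1/410685) = -118990/27379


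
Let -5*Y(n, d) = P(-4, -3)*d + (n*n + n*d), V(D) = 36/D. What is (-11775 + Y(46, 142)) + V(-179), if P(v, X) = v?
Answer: -2397025/179 ≈ -13391.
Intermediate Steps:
Y(n, d) = -n²/5 + 4*d/5 - d*n/5 (Y(n, d) = -(-4*d + (n*n + n*d))/5 = -(-4*d + (n² + d*n))/5 = -(n² - 4*d + d*n)/5 = -n²/5 + 4*d/5 - d*n/5)
(-11775 + Y(46, 142)) + V(-179) = (-11775 + (-⅕*46² + (⅘)*142 - ⅕*142*46)) + 36/(-179) = (-11775 + (-⅕*2116 + 568/5 - 6532/5)) + 36*(-1/179) = (-11775 + (-2116/5 + 568/5 - 6532/5)) - 36/179 = (-11775 - 1616) - 36/179 = -13391 - 36/179 = -2397025/179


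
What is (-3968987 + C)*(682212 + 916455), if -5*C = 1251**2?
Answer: -34227358155312/5 ≈ -6.8455e+12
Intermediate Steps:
C = -1565001/5 (C = -1/5*1251**2 = -1/5*1565001 = -1565001/5 ≈ -3.1300e+5)
(-3968987 + C)*(682212 + 916455) = (-3968987 - 1565001/5)*(682212 + 916455) = -21409936/5*1598667 = -34227358155312/5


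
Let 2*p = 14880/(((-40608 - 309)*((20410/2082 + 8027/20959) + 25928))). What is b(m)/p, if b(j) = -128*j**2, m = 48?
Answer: 47423611565715615744/1127279815 ≈ 4.2069e+10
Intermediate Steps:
p = -27054715560/3859343389137013 (p = (14880/(((-40608 - 309)*((20410/2082 + 8027/20959) + 25928))))/2 = (14880/((-40917*((20410*(1/2082) + 8027*(1/20959)) + 25928))))/2 = (14880/((-40917*((10205/1041 + 8027/20959) + 25928))))/2 = (14880/((-40917*(222242702/21818319 + 25928))))/2 = (14880/((-40917*565927617734/21818319)))/2 = (14880/(-7718686778274026/7272773))/2 = (14880*(-7272773/7718686778274026))/2 = (1/2)*(-54109431120/3859343389137013) = -27054715560/3859343389137013 ≈ -7.0102e-6)
b(m)/p = (-128*48**2)/(-27054715560/3859343389137013) = -128*2304*(-3859343389137013/27054715560) = -294912*(-3859343389137013/27054715560) = 47423611565715615744/1127279815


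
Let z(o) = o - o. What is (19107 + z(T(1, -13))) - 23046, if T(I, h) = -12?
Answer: -3939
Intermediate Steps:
z(o) = 0
(19107 + z(T(1, -13))) - 23046 = (19107 + 0) - 23046 = 19107 - 23046 = -3939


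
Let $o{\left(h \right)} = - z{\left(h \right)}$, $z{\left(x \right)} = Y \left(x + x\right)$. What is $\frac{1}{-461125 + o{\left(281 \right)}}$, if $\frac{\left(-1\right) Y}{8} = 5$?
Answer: $- \frac{1}{438645} \approx -2.2797 \cdot 10^{-6}$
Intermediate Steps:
$Y = -40$ ($Y = \left(-8\right) 5 = -40$)
$z{\left(x \right)} = - 80 x$ ($z{\left(x \right)} = - 40 \left(x + x\right) = - 40 \cdot 2 x = - 80 x$)
$o{\left(h \right)} = 80 h$ ($o{\left(h \right)} = - \left(-80\right) h = 80 h$)
$\frac{1}{-461125 + o{\left(281 \right)}} = \frac{1}{-461125 + 80 \cdot 281} = \frac{1}{-461125 + 22480} = \frac{1}{-438645} = - \frac{1}{438645}$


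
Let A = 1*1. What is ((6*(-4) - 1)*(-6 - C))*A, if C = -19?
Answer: -325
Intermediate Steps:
A = 1
((6*(-4) - 1)*(-6 - C))*A = ((6*(-4) - 1)*(-6 - 1*(-19)))*1 = ((-24 - 1)*(-6 + 19))*1 = -25*13*1 = -325*1 = -325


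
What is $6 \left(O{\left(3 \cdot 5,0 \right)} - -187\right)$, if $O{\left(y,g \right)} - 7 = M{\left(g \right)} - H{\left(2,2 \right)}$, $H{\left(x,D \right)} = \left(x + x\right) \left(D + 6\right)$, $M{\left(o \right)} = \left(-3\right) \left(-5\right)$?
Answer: $1062$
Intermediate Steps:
$M{\left(o \right)} = 15$
$H{\left(x,D \right)} = 2 x \left(6 + D\right)$
$O{\left(y,g \right)} = -10$ ($O{\left(y,g \right)} = 7 + \left(15 - 2 \cdot 2 \left(6 + 2\right)\right) = 7 + \left(15 - 2 \cdot 2 \cdot 8\right) = 7 + \left(15 - 32\right) = 7 - 17 = -10$)
$6 \left(O{\left(3 \cdot 5,0 \right)} - -187\right) = 6 \left(-10 - -187\right) = 6 \left(-10 + 187\right) = 6 \cdot 177 = 1062$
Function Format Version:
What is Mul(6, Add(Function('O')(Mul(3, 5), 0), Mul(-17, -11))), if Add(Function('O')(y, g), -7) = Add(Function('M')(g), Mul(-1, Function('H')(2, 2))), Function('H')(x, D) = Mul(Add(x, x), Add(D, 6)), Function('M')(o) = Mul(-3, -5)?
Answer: 1062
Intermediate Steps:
Function('M')(o) = 15
Function('H')(x, D) = Mul(2, x, Add(6, D)) (Function('H')(x, D) = Mul(Mul(2, x), Add(6, D)) = Mul(2, x, Add(6, D)))
Function('O')(y, g) = -10 (Function('O')(y, g) = Add(7, Add(15, Mul(-1, Mul(2, 2, Add(6, 2))))) = Add(7, Add(15, Mul(-1, Mul(2, 2, 8)))) = Add(7, Add(15, Mul(-1, 32))) = Add(7, Add(15, -32)) = Add(7, -17) = -10)
Mul(6, Add(Function('O')(Mul(3, 5), 0), Mul(-17, -11))) = Mul(6, Add(-10, Mul(-17, -11))) = Mul(6, Add(-10, 187)) = Mul(6, 177) = 1062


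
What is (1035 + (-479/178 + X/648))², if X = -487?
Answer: 3539295803304361/3326059584 ≈ 1.0641e+6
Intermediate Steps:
(1035 + (-479/178 + X/648))² = (1035 + (-479/178 - 487/648))² = (1035 - 198539/57672)² = (59491981/57672)² = 3539295803304361/3326059584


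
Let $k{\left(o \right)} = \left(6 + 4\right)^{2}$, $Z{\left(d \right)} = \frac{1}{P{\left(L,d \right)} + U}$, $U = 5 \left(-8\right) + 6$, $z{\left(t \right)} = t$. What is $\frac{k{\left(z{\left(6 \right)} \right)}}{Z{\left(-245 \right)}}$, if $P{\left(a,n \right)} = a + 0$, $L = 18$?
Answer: $-1600$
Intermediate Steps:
$P{\left(a,n \right)} = a$
$U = -34$ ($U = -40 + 6 = -34$)
$Z{\left(d \right)} = - \frac{1}{16}$ ($Z{\left(d \right)} = \frac{1}{18 - 34} = \frac{1}{-16} = - \frac{1}{16}$)
$k{\left(o \right)} = 100$ ($k{\left(o \right)} = 10^{2} = 100$)
$\frac{k{\left(z{\left(6 \right)} \right)}}{Z{\left(-245 \right)}} = \frac{100}{- \frac{1}{16}} = 100 \left(-16\right) = -1600$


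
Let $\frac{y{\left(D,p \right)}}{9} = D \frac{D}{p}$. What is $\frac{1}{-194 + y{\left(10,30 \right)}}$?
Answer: $- \frac{1}{164} \approx -0.0060976$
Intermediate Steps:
$y{\left(D,p \right)} = \frac{9 D^{2}}{p}$ ($y{\left(D,p \right)} = 9 D \frac{D}{p} = 9 \frac{D^{2}}{p} = \frac{9 D^{2}}{p}$)
$\frac{1}{-194 + y{\left(10,30 \right)}} = \frac{1}{-194 + \frac{9 \cdot 10^{2}}{30}} = \frac{1}{-194 + 9 \cdot 100 \cdot \frac{1}{30}} = \frac{1}{-194 + 30} = \frac{1}{-164} = - \frac{1}{164}$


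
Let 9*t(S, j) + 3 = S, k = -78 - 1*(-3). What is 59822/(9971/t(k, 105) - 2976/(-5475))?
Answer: -218350300/4197341 ≈ -52.021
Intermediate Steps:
k = -75 (k = -78 + 3 = -75)
t(S, j) = -⅓ + S/9
59822/(9971/t(k, 105) - 2976/(-5475)) = 59822/(9971/(-⅓ + (⅑)*(-75)) - 2976/(-5475)) = 59822/(9971/(-⅓ - 25/3) - 2976*(-1/5475)) = 59822/(9971/(-26/3) + 992/1825) = 59822/(9971*(-3/26) + 992/1825) = 59822/(-2301/2 + 992/1825) = 59822/(-4197341/3650) = 59822*(-3650/4197341) = -218350300/4197341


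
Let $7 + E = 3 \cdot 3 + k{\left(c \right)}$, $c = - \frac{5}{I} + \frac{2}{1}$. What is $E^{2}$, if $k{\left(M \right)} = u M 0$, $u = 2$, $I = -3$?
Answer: $4$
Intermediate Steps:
$c = \frac{11}{3}$ ($c = - \frac{5}{-3} + \frac{2}{1} = \left(-5\right) \left(- \frac{1}{3}\right) + 2 \cdot 1 = \frac{5}{3} + 2 = \frac{11}{3} \approx 3.6667$)
$k{\left(M \right)} = 0$ ($k{\left(M \right)} = 2 M 0 = 0$)
$E = 2$ ($E = -7 + \left(3 \cdot 3 + 0\right) = -7 + \left(9 + 0\right) = -7 + 9 = 2$)
$E^{2} = 2^{2} = 4$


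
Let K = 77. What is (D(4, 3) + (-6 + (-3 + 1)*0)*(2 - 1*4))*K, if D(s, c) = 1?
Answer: 1001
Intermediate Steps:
(D(4, 3) + (-6 + (-3 + 1)*0)*(2 - 1*4))*K = (1 + (-6 + (-3 + 1)*0)*(2 - 1*4))*77 = (1 + (-6 - 2*0)*(2 - 4))*77 = (1 + (-6 + 0)*(-2))*77 = (1 - 6*(-2))*77 = (1 + 12)*77 = 13*77 = 1001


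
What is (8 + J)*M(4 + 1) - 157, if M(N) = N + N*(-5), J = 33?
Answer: -977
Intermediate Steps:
M(N) = -4*N (M(N) = N - 5*N = -4*N)
(8 + J)*M(4 + 1) - 157 = (8 + 33)*(-4*(4 + 1)) - 157 = 41*(-4*5) - 157 = 41*(-20) - 157 = -820 - 157 = -977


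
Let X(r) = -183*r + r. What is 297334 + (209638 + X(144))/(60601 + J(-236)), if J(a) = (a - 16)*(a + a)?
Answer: 10677003292/35909 ≈ 2.9734e+5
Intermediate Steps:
X(r) = -182*r
J(a) = 2*a*(-16 + a) (J(a) = (-16 + a)*(2*a) = 2*a*(-16 + a))
297334 + (209638 + X(144))/(60601 + J(-236)) = 297334 + (209638 - 182*144)/(60601 + 2*(-236)*(-16 - 236)) = 297334 + (209638 - 26208)/(60601 + 2*(-236)*(-252)) = 297334 + 183430/(60601 + 118944) = 297334 + 183430/179545 = 297334 + 183430*(1/179545) = 297334 + 36686/35909 = 10677003292/35909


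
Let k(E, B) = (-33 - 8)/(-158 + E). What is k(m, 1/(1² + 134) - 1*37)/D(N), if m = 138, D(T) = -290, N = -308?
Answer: -41/5800 ≈ -0.0070690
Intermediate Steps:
k(E, B) = -41/(-158 + E)
k(m, 1/(1² + 134) - 1*37)/D(N) = -41/(-158 + 138)/(-290) = -41/(-20)*(-1/290) = -41*(-1/20)*(-1/290) = (41/20)*(-1/290) = -41/5800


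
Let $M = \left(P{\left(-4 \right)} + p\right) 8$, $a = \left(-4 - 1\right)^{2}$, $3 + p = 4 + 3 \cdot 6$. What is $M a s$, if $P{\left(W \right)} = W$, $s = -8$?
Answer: $-24000$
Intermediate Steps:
$p = 19$ ($p = -3 + \left(4 + 3 \cdot 6\right) = -3 + \left(4 + 18\right) = -3 + 22 = 19$)
$a = 25$ ($a = \left(-5\right)^{2} = 25$)
$M = 120$ ($M = \left(-4 + 19\right) 8 = 15 \cdot 8 = 120$)
$M a s = 120 \cdot 25 \left(-8\right) = 120 \left(-200\right) = -24000$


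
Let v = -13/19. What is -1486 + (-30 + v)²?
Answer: -196557/361 ≈ -544.48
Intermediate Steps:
v = -13/19 (v = -13*1/19 = -13/19 ≈ -0.68421)
-1486 + (-30 + v)² = -1486 + (-30 - 13/19)² = -1486 + (-583/19)² = -1486 + 339889/361 = -196557/361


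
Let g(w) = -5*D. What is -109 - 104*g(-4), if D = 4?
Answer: 1971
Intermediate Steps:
g(w) = -20 (g(w) = -5*4 = -20)
-109 - 104*g(-4) = -109 - 104*(-20) = -109 + 2080 = 1971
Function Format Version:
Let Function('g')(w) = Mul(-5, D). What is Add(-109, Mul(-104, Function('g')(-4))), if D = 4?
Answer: 1971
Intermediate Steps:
Function('g')(w) = -20 (Function('g')(w) = Mul(-5, 4) = -20)
Add(-109, Mul(-104, Function('g')(-4))) = Add(-109, Mul(-104, -20)) = Add(-109, 2080) = 1971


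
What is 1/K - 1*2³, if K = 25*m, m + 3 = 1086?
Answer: -216599/27075 ≈ -8.0000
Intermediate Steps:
m = 1083 (m = -3 + 1086 = 1083)
K = 27075 (K = 25*1083 = 27075)
1/K - 1*2³ = 1/27075 - 1*2³ = 1/27075 - 1*8 = 1/27075 - 8 = -216599/27075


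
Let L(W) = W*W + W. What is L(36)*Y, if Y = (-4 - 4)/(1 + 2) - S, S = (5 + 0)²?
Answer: -36852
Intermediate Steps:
S = 25 (S = 5² = 25)
L(W) = W + W² (L(W) = W² + W = W + W²)
Y = -83/3 (Y = (-4 - 4)/(1 + 2) - 1*25 = -8/3 - 25 = -83/3 ≈ -27.667)
L(36)*Y = (36*(1 + 36))*(-83/3) = (36*37)*(-83/3) = 1332*(-83/3) = -36852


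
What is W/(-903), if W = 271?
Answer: -271/903 ≈ -0.30011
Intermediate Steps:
W/(-903) = 271/(-903) = 271*(-1/903) = -271/903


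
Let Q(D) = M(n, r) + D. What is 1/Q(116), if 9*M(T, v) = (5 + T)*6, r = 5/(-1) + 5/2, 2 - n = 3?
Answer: 3/356 ≈ 0.0084270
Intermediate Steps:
n = -1 (n = 2 - 1*3 = 2 - 3 = -1)
r = -5/2 (r = 5*(-1) + 5*(1/2) = -5 + 5/2 = -5/2 ≈ -2.5000)
M(T, v) = 10/3 + 2*T/3 (M(T, v) = ((5 + T)*6)/9 = (30 + 6*T)/9 = 10/3 + 2*T/3)
Q(D) = 8/3 + D (Q(D) = (10/3 + (2/3)*(-1)) + D = (10/3 - 2/3) + D = 8/3 + D)
1/Q(116) = 1/(8/3 + 116) = 1/(356/3) = 3/356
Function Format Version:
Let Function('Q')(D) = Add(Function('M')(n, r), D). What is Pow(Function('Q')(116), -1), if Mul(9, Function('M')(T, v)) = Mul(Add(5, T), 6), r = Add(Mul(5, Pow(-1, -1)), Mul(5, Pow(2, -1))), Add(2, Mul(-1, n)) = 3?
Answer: Rational(3, 356) ≈ 0.0084270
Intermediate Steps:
n = -1 (n = Add(2, Mul(-1, 3)) = Add(2, -3) = -1)
r = Rational(-5, 2) (r = Add(Mul(5, -1), Mul(5, Rational(1, 2))) = Add(-5, Rational(5, 2)) = Rational(-5, 2) ≈ -2.5000)
Function('M')(T, v) = Add(Rational(10, 3), Mul(Rational(2, 3), T)) (Function('M')(T, v) = Mul(Rational(1, 9), Mul(Add(5, T), 6)) = Mul(Rational(1, 9), Add(30, Mul(6, T))) = Add(Rational(10, 3), Mul(Rational(2, 3), T)))
Function('Q')(D) = Add(Rational(8, 3), D) (Function('Q')(D) = Add(Add(Rational(10, 3), Mul(Rational(2, 3), -1)), D) = Add(Add(Rational(10, 3), Rational(-2, 3)), D) = Add(Rational(8, 3), D))
Pow(Function('Q')(116), -1) = Pow(Add(Rational(8, 3), 116), -1) = Pow(Rational(356, 3), -1) = Rational(3, 356)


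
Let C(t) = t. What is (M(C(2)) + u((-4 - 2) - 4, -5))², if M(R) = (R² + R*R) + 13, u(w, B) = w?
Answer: 121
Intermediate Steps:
M(R) = 13 + 2*R² (M(R) = (R² + R²) + 13 = 2*R² + 13 = 13 + 2*R²)
(M(C(2)) + u((-4 - 2) - 4, -5))² = ((13 + 2*2²) + ((-4 - 2) - 4))² = ((13 + 2*4) + (-6 - 4))² = ((13 + 8) - 10)² = (21 - 10)² = 11² = 121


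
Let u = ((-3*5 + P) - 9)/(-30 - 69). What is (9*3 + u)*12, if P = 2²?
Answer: 10772/33 ≈ 326.42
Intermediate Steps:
P = 4
u = 20/99 (u = ((-3*5 + 4) - 9)/(-30 - 69) = ((-15 + 4) - 9)/(-99) = (-11 - 9)*(-1/99) = -20*(-1/99) = 20/99 ≈ 0.20202)
(9*3 + u)*12 = (9*3 + 20/99)*12 = (27 + 20/99)*12 = (2693/99)*12 = 10772/33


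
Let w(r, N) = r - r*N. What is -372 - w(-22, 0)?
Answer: -350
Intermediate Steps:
w(r, N) = r - N*r
-372 - w(-22, 0) = -372 - (-22)*(1 - 1*0) = -372 - (-22)*(1 + 0) = -372 - (-22) = -372 - 1*(-22) = -372 + 22 = -350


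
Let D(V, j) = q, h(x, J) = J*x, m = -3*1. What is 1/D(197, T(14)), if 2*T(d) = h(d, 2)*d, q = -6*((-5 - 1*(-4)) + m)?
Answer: 1/24 ≈ 0.041667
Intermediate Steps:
m = -3
q = 24 (q = -6*((-5 - 1*(-4)) - 3) = -6*((-5 + 4) - 3) = -6*(-1 - 3) = -6*(-4) = 24)
T(d) = d² (T(d) = ((2*d)*d)/2 = (2*d²)/2 = d²)
D(V, j) = 24
1/D(197, T(14)) = 1/24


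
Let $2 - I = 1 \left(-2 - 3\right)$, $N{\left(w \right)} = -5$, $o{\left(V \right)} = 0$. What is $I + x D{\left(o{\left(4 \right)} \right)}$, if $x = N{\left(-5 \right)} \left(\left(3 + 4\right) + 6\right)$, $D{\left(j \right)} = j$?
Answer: $7$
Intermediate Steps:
$I = 7$ ($I = 2 - 1 \left(-2 - 3\right) = 2 - 1 \left(-5\right) = 2 - -5 = 2 + 5 = 7$)
$x = -65$ ($x = - 5 \left(\left(3 + 4\right) + 6\right) = - 5 \left(7 + 6\right) = \left(-5\right) 13 = -65$)
$I + x D{\left(o{\left(4 \right)} \right)} = 7 - 0 = 7 + 0 = 7$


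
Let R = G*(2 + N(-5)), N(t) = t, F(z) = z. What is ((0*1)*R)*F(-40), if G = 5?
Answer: 0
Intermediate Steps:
R = -15 (R = 5*(2 - 5) = 5*(-3) = -15)
((0*1)*R)*F(-40) = ((0*1)*(-15))*(-40) = (0*(-15))*(-40) = 0*(-40) = 0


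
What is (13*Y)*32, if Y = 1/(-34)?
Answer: -208/17 ≈ -12.235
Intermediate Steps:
Y = -1/34 ≈ -0.029412
(13*Y)*32 = (13*(-1/34))*32 = -13/34*32 = -208/17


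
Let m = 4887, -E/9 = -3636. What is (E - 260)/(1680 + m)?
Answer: 32464/6567 ≈ 4.9435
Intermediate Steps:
E = 32724 (E = -9*(-3636) = 32724)
(E - 260)/(1680 + m) = (32724 - 260)/(1680 + 4887) = 32464/6567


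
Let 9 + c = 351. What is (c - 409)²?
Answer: 4489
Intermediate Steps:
c = 342 (c = -9 + 351 = 342)
(c - 409)² = (342 - 409)² = (-67)² = 4489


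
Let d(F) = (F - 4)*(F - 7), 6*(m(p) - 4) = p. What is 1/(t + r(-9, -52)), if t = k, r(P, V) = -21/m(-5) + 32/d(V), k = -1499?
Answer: -7847/11814615 ≈ -0.00066418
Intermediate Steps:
m(p) = 4 + p/6
d(F) = (-7 + F)*(-4 + F) (d(F) = (-4 + F)*(-7 + F) = (-7 + F)*(-4 + F))
r(P, V) = -126/19 + 32/(28 + V² - 11*V) (r(P, V) = -21/(4 + (⅙)*(-5)) + 32/(28 + V² - 11*V) = -21/(4 - ⅚) + 32/(28 + V² - 11*V) = -21/19/6 + 32/(28 + V² - 11*V) = -21*6/19 + 32/(28 + V² - 11*V) = -126/19 + 32/(28 + V² - 11*V))
t = -1499
1/(t + r(-9, -52)) = 1/(-1499 + 2*(-1460 - 63*(-52)² + 693*(-52))/(19*(28 + (-52)² - 11*(-52)))) = 1/(-1499 + 2*(-1460 - 63*2704 - 36036)/(19*(28 + 2704 + 572))) = 1/(-1499 + (2/19)*(-1460 - 170352 - 36036)/3304) = 1/(-1499 + (2/19)*(1/3304)*(-207848)) = 1/(-1499 - 51962/7847) = 1/(-11814615/7847) = -7847/11814615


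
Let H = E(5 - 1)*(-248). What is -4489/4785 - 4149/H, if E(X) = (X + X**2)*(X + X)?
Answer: -31654111/37973760 ≈ -0.83358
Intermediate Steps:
E(X) = 2*X*(X + X**2) (E(X) = (X + X**2)*(2*X) = 2*X*(X + X**2))
H = -39680 (H = (2*(5 - 1)**2*(1 + (5 - 1)))*(-248) = (2*4**2*(1 + 4))*(-248) = (2*16*5)*(-248) = 160*(-248) = -39680)
-4489/4785 - 4149/H = -4489/4785 - 4149/(-39680) = -4489*1/4785 - 4149*(-1/39680) = -4489/4785 + 4149/39680 = -31654111/37973760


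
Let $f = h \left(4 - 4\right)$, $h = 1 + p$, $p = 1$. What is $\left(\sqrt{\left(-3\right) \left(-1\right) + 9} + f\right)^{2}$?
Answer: $12$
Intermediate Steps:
$h = 2$ ($h = 1 + 1 = 2$)
$f = 0$ ($f = 2 \left(4 - 4\right) = 2 \cdot 0 = 0$)
$\left(\sqrt{\left(-3\right) \left(-1\right) + 9} + f\right)^{2} = \left(\sqrt{\left(-3\right) \left(-1\right) + 9} + 0\right)^{2} = \left(\sqrt{3 + 9} + 0\right)^{2} = \left(\sqrt{12} + 0\right)^{2} = \left(2 \sqrt{3} + 0\right)^{2} = \left(2 \sqrt{3}\right)^{2} = 12$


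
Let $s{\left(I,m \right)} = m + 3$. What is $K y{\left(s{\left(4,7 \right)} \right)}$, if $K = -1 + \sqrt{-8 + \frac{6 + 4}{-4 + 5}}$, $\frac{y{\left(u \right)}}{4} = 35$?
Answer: $-140 + 140 \sqrt{2} \approx 57.99$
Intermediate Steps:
$s{\left(I,m \right)} = 3 + m$
$y{\left(u \right)} = 140$ ($y{\left(u \right)} = 4 \cdot 35 = 140$)
$K = -1 + \sqrt{2}$ ($K = -1 + \sqrt{-8 + \frac{10}{1}} = -1 + \sqrt{-8 + 10 \cdot 1} = -1 + \sqrt{-8 + 10} = -1 + \sqrt{2} \approx 0.41421$)
$K y{\left(s{\left(4,7 \right)} \right)} = \left(-1 + \sqrt{2}\right) 140 = -140 + 140 \sqrt{2}$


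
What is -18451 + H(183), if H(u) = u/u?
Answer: -18450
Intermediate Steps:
H(u) = 1
-18451 + H(183) = -18451 + 1 = -18450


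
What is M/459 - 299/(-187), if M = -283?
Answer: 4960/5049 ≈ 0.98237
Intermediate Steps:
M/459 - 299/(-187) = -283/459 - 299/(-187) = -283*1/459 - 299*(-1/187) = -283/459 + 299/187 = 4960/5049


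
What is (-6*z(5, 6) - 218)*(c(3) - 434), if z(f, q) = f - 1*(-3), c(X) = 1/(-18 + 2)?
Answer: 923685/8 ≈ 1.1546e+5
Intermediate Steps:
c(X) = -1/16 (c(X) = 1/(-16) = -1/16)
z(f, q) = 3 + f (z(f, q) = f + 3 = 3 + f)
(-6*z(5, 6) - 218)*(c(3) - 434) = (-6*(3 + 5) - 218)*(-1/16 - 434) = (-6*8 - 218)*(-6945/16) = (-48 - 218)*(-6945/16) = -266*(-6945/16) = 923685/8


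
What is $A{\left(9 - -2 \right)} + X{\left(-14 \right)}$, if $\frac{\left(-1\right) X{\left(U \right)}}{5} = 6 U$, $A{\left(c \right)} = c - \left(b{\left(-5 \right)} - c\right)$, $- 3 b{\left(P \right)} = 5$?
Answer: $\frac{1331}{3} \approx 443.67$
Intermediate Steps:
$b{\left(P \right)} = - \frac{5}{3}$ ($b{\left(P \right)} = \left(- \frac{1}{3}\right) 5 = - \frac{5}{3}$)
$A{\left(c \right)} = \frac{5}{3} + 2 c$ ($A{\left(c \right)} = c - \left(- \frac{5}{3} - c\right) = c + \left(\frac{5}{3} + c\right) = \frac{5}{3} + 2 c$)
$X{\left(U \right)} = - 30 U$ ($X{\left(U \right)} = - 5 \cdot 6 U = - 30 U$)
$A{\left(9 - -2 \right)} + X{\left(-14 \right)} = \left(\frac{5}{3} + 2 \left(9 - -2\right)\right) - -420 = \left(\frac{5}{3} + 2 \left(9 + 2\right)\right) + 420 = \left(\frac{5}{3} + 2 \cdot 11\right) + 420 = \left(\frac{5}{3} + 22\right) + 420 = \frac{71}{3} + 420 = \frac{1331}{3}$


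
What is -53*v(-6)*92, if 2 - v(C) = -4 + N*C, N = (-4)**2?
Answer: -497352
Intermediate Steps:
N = 16
v(C) = 6 - 16*C (v(C) = 2 - (-4 + 16*C) = 2 + (4 - 16*C) = 6 - 16*C)
-53*v(-6)*92 = -53*(6 - 16*(-6))*92 = -53*(6 + 96)*92 = -53*102*92 = -5406*92 = -497352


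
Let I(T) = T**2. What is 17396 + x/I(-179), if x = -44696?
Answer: 557340540/32041 ≈ 17395.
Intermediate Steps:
17396 + x/I(-179) = 17396 - 44696/((-179)**2) = 17396 - 44696/32041 = 557340540/32041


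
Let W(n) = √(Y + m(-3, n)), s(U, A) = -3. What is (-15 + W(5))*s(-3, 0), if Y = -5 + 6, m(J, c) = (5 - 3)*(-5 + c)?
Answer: 42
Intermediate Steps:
m(J, c) = -10 + 2*c (m(J, c) = 2*(-5 + c) = -10 + 2*c)
Y = 1
W(n) = √(-9 + 2*n) (W(n) = √(1 + (-10 + 2*n)) = √(-9 + 2*n))
(-15 + W(5))*s(-3, 0) = (-15 + √(-9 + 2*5))*(-3) = (-15 + √(-9 + 10))*(-3) = (-15 + √1)*(-3) = (-15 + 1)*(-3) = -14*(-3) = 42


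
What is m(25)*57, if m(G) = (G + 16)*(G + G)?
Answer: 116850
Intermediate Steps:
m(G) = 2*G*(16 + G) (m(G) = (16 + G)*(2*G) = 2*G*(16 + G))
m(25)*57 = (2*25*(16 + 25))*57 = (2*25*41)*57 = 2050*57 = 116850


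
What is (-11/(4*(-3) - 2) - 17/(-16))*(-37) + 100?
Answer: 3541/112 ≈ 31.616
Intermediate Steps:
(-11/(4*(-3) - 2) - 17/(-16))*(-37) + 100 = (-11/(-12 - 2) - 17*(-1/16))*(-37) + 100 = (-11/(-14) + 17/16)*(-37) + 100 = (-11*(-1/14) + 17/16)*(-37) + 100 = (11/14 + 17/16)*(-37) + 100 = (207/112)*(-37) + 100 = -7659/112 + 100 = 3541/112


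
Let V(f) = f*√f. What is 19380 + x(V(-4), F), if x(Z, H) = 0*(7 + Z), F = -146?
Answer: 19380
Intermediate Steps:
V(f) = f^(3/2)
x(Z, H) = 0
19380 + x(V(-4), F) = 19380 + 0 = 19380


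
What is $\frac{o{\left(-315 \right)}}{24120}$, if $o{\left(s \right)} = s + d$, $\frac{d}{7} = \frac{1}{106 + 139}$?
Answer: $- \frac{1378}{105525} \approx -0.013059$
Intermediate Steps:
$d = \frac{1}{35}$ ($d = \frac{7}{106 + 139} = \frac{7}{245} = 7 \cdot \frac{1}{245} = \frac{1}{35} \approx 0.028571$)
$o{\left(s \right)} = \frac{1}{35} + s$ ($o{\left(s \right)} = s + \frac{1}{35} = \frac{1}{35} + s$)
$\frac{o{\left(-315 \right)}}{24120} = \frac{\frac{1}{35} - 315}{24120} = \left(- \frac{11024}{35}\right) \frac{1}{24120} = - \frac{1378}{105525}$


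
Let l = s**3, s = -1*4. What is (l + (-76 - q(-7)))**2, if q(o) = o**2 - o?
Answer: 38416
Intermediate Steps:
s = -4
l = -64 (l = (-4)**3 = -64)
(l + (-76 - q(-7)))**2 = (-64 + (-76 - (-7)*(-1 - 7)))**2 = (-64 + (-76 - (-7)*(-8)))**2 = (-64 + (-76 - 1*56))**2 = (-64 + (-76 - 56))**2 = (-64 - 132)**2 = (-196)**2 = 38416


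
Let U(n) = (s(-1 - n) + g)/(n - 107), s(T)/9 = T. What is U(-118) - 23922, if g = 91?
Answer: -5383594/225 ≈ -23927.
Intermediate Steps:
s(T) = 9*T
U(n) = (82 - 9*n)/(-107 + n) (U(n) = (9*(-1 - n) + 91)/(n - 107) = ((-9 - 9*n) + 91)/(-107 + n) = (82 - 9*n)/(-107 + n))
U(-118) - 23922 = (82 - 9*(-118))/(-107 - 118) - 23922 = (82 + 1062)/(-225) - 23922 = -1/225*1144 - 23922 = -1144/225 - 23922 = -5383594/225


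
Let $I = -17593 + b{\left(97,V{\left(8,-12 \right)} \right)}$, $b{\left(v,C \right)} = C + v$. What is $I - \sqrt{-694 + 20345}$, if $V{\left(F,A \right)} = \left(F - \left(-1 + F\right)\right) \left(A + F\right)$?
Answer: $-17500 - \sqrt{19651} \approx -17640.0$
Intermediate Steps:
$V{\left(F,A \right)} = A + F$ ($V{\left(F,A \right)} = 1 \left(A + F\right) = A + F$)
$I = -17500$ ($I = -17593 + \left(\left(-12 + 8\right) + 97\right) = -17593 + \left(-4 + 97\right) = -17593 + 93 = -17500$)
$I - \sqrt{-694 + 20345} = -17500 - \sqrt{-694 + 20345} = -17500 - \sqrt{19651}$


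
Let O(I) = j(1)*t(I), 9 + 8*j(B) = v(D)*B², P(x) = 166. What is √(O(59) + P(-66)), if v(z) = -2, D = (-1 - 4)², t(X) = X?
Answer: √1358/4 ≈ 9.2128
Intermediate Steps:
D = 25 (D = (-5)² = 25)
j(B) = -9/8 - B²/4 (j(B) = -9/8 + (-2*B²)/8 = -9/8 - B²/4)
O(I) = -11*I/8 (O(I) = (-9/8 - ¼*1²)*I = (-9/8 - ¼*1)*I = (-9/8 - ¼)*I = -11*I/8)
√(O(59) + P(-66)) = √(-11/8*59 + 166) = √(-649/8 + 166) = √(679/8) = √1358/4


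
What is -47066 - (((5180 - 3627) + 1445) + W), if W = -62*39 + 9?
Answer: -47655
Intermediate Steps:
W = -2409 (W = -2418 + 9 = -2409)
-47066 - (((5180 - 3627) + 1445) + W) = -47066 - (((5180 - 3627) + 1445) - 2409) = -47066 - ((1553 + 1445) - 2409) = -47066 - (2998 - 2409) = -47066 - 1*589 = -47066 - 589 = -47655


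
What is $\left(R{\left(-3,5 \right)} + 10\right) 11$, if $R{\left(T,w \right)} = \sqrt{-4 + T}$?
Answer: $110 + 11 i \sqrt{7} \approx 110.0 + 29.103 i$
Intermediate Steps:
$\left(R{\left(-3,5 \right)} + 10\right) 11 = \left(\sqrt{-4 - 3} + 10\right) 11 = \left(\sqrt{-7} + 10\right) 11 = \left(i \sqrt{7} + 10\right) 11 = \left(10 + i \sqrt{7}\right) 11 = 110 + 11 i \sqrt{7}$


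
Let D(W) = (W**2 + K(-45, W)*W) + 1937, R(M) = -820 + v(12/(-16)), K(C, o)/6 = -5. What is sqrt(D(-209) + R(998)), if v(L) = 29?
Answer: sqrt(51097) ≈ 226.05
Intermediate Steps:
K(C, o) = -30 (K(C, o) = 6*(-5) = -30)
R(M) = -791 (R(M) = -820 + 29 = -791)
D(W) = 1937 + W**2 - 30*W (D(W) = (W**2 - 30*W) + 1937 = 1937 + W**2 - 30*W)
sqrt(D(-209) + R(998)) = sqrt((1937 + (-209)**2 - 30*(-209)) - 791) = sqrt((1937 + 43681 + 6270) - 791) = sqrt(51888 - 791) = sqrt(51097)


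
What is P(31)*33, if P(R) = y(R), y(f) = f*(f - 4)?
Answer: 27621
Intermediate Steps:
y(f) = f*(-4 + f)
P(R) = R*(-4 + R)
P(31)*33 = (31*(-4 + 31))*33 = (31*27)*33 = 837*33 = 27621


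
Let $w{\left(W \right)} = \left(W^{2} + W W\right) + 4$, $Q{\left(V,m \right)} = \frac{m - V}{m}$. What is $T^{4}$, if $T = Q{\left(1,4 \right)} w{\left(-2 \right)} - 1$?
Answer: $4096$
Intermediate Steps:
$w{\left(W \right)} = 4 + 2 W^{2}$ ($w{\left(W \right)} = \left(W^{2} + W^{2}\right) + 4 = 2 W^{2} + 4 = 4 + 2 W^{2}$)
$T = 8$ ($T = \frac{4 - 1}{4} \left(4 + 2 \left(-2\right)^{2}\right) - 1 = \frac{4 - 1}{4} \left(4 + 2 \cdot 4\right) - 1 = \frac{1}{4} \cdot 3 \left(4 + 8\right) - 1 = \frac{3}{4} \cdot 12 - 1 = 9 - 1 = 8$)
$T^{4} = 8^{4} = 4096$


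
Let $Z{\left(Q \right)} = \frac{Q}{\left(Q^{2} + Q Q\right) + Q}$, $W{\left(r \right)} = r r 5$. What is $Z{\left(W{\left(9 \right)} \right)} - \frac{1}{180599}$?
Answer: $\frac{179788}{146465789} \approx 0.0012275$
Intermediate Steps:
$W{\left(r \right)} = 5 r^{2}$ ($W{\left(r \right)} = r^{2} \cdot 5 = 5 r^{2}$)
$Z{\left(Q \right)} = \frac{Q}{Q + 2 Q^{2}}$ ($Z{\left(Q \right)} = \frac{Q}{\left(Q^{2} + Q^{2}\right) + Q} = \frac{Q}{2 Q^{2} + Q} = \frac{Q}{Q + 2 Q^{2}}$)
$Z{\left(W{\left(9 \right)} \right)} - \frac{1}{180599} = \frac{1}{1 + 2 \cdot 5 \cdot 9^{2}} - \frac{1}{180599} = \frac{1}{1 + 2 \cdot 5 \cdot 81} - \frac{1}{180599} = \frac{1}{1 + 2 \cdot 405} - \frac{1}{180599} = \frac{1}{1 + 810} - \frac{1}{180599} = \frac{1}{811} - \frac{1}{180599} = \frac{179788}{146465789}$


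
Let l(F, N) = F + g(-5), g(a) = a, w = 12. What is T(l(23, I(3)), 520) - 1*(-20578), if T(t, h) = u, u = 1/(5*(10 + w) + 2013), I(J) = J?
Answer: 43687095/2123 ≈ 20578.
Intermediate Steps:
l(F, N) = -5 + F (l(F, N) = F - 5 = -5 + F)
u = 1/2123 (u = 1/(5*(10 + 12) + 2013) = 1/(5*22 + 2013) = 1/(110 + 2013) = 1/2123 ≈ 0.00047103)
T(t, h) = 1/2123
T(l(23, I(3)), 520) - 1*(-20578) = 1/2123 - 1*(-20578) = 1/2123 + 20578 = 43687095/2123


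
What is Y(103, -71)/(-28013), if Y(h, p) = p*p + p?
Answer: -4970/28013 ≈ -0.17742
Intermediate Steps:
Y(h, p) = p + p² (Y(h, p) = p² + p = p + p²)
Y(103, -71)/(-28013) = -71*(1 - 71)/(-28013) = -71*(-70)*(-1/28013) = 4970*(-1/28013) = -4970/28013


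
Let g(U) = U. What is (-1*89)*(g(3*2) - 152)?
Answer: 12994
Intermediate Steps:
(-1*89)*(g(3*2) - 152) = (-1*89)*(3*2 - 152) = -89*(6 - 152) = -89*(-146) = 12994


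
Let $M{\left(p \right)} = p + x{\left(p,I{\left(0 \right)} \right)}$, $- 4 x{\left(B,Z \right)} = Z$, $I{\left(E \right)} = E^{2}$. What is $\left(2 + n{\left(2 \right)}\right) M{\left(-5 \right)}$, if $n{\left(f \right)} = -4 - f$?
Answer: $20$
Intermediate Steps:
$x{\left(B,Z \right)} = - \frac{Z}{4}$
$M{\left(p \right)} = p$ ($M{\left(p \right)} = p - \frac{0^{2}}{4} = p - 0 = p + 0 = p$)
$\left(2 + n{\left(2 \right)}\right) M{\left(-5 \right)} = \left(2 - 6\right) \left(-5\right) = \left(-4\right) \left(-5\right) = 20$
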